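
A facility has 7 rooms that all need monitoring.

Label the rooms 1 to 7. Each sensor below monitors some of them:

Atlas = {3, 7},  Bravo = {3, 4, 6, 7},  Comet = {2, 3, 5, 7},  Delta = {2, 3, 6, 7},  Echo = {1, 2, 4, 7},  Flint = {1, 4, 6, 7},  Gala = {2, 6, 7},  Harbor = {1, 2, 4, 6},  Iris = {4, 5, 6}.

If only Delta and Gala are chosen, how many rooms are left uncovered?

Union of Delta, Gala = {2, 3, 6, 7}.
Not covered: 1, 4, 5 — 3 rooms.

3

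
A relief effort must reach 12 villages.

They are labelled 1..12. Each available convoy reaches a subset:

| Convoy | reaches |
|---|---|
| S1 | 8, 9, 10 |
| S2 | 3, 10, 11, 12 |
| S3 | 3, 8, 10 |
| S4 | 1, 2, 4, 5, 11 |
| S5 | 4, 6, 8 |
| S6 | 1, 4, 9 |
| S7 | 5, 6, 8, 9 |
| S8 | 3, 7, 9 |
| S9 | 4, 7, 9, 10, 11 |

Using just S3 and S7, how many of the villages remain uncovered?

6

Union of S3, S7 = {3, 5, 6, 8, 9, 10}.
Not covered: 1, 2, 4, 7, 11, 12 — 6 villages.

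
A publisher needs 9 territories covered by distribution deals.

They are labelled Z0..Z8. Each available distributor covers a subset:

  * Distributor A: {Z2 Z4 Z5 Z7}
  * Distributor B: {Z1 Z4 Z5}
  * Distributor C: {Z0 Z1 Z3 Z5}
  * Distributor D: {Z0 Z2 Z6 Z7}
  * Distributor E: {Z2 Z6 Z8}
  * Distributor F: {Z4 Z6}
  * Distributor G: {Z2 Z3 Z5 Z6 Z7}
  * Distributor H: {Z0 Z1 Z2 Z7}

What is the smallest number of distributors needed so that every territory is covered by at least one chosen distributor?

3

Take {A, C, E}. Their union is {Z0, Z1, Z2, Z3, Z4, Z5, Z6, Z7, Z8}, which is all 9 territories.
Only E contains Z8, so E is forced; the remaining 6 territories need at least 2 more distributors (each remaining distributor adds at most 4) — so at least 3 distributors are needed, and 3 is optimal.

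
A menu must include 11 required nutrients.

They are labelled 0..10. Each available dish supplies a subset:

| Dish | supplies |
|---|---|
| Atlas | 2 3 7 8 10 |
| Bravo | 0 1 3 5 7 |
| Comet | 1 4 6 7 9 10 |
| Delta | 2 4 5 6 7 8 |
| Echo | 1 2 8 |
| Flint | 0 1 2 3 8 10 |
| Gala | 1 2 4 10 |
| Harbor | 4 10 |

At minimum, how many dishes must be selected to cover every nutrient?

3

Take {Bravo, Comet, Delta}. Their union is {0, 1, 2, 3, 4, 5, 6, 7, 8, 9, 10}, which is all 11 nutrients.
Only Comet contains 9, so Comet is forced; the remaining 5 nutrients need at least 2 more dishes (each remaining dish adds at most 4) — so at least 3 dishes are needed, and 3 is optimal.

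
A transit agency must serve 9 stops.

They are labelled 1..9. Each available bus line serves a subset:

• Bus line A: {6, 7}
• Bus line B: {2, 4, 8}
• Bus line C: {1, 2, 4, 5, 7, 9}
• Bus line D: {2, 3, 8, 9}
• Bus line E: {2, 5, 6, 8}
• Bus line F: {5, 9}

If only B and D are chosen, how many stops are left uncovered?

4

Union of B, D = {2, 3, 4, 8, 9}.
Not covered: 1, 5, 6, 7 — 4 stops.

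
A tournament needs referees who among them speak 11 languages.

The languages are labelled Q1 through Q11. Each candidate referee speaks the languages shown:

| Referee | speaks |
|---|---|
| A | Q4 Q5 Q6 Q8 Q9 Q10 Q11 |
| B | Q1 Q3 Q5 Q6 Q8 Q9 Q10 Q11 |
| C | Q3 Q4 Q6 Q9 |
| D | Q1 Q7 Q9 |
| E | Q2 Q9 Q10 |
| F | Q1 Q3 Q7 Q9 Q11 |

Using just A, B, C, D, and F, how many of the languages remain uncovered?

1

Union of A, B, C, D, F = {Q1, Q3, Q4, Q5, Q6, Q7, Q8, Q9, Q10, Q11}.
Not covered: Q2 — 1 language.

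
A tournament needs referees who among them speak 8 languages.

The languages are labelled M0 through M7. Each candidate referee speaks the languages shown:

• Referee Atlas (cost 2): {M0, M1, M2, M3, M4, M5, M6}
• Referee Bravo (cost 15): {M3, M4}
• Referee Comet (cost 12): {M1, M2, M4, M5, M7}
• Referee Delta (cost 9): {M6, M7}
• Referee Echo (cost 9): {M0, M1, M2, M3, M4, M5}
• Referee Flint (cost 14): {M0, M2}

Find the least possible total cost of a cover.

11

Atlas, Delta together cover every language (Atlas ∪ Delta = {M0, M1, M2, M3, M4, M5, M6, M7}); total cost 2 + 9 = 11.
No covering selection has total cost below 11.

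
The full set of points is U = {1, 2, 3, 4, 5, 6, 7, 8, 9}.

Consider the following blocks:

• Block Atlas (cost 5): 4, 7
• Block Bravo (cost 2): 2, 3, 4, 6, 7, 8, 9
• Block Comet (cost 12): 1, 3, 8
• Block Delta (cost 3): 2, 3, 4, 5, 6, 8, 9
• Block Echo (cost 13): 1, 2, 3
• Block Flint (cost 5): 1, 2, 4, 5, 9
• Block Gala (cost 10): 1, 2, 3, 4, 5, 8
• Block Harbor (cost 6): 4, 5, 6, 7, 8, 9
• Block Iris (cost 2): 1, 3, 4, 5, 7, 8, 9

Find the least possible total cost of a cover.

4

Bravo, Iris together cover every point (Bravo ∪ Iris = {1, 2, 3, 4, 5, 6, 7, 8, 9}); total cost 2 + 2 = 4.
No covering selection has total cost below 4.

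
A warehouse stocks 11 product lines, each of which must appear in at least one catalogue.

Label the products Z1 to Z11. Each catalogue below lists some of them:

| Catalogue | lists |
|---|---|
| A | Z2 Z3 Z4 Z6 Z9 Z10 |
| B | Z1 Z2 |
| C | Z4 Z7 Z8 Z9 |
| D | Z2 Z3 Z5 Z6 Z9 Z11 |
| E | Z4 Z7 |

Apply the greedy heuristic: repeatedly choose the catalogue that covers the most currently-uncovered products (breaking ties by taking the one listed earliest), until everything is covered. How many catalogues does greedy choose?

4

Greedy: pick A (covers 6 new) → pick C (covers 2 new) → pick D (covers 2 new) → pick B (covers 1 new). Total picks: 4.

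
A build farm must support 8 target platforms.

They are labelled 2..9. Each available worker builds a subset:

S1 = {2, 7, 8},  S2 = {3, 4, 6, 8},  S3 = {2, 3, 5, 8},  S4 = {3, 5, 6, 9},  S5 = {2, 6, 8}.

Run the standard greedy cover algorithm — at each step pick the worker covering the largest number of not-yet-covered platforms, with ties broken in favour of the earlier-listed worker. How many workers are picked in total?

Greedy: pick S2 (covers 4 new) → pick S1 (covers 2 new) → pick S4 (covers 2 new). Total picks: 3.

3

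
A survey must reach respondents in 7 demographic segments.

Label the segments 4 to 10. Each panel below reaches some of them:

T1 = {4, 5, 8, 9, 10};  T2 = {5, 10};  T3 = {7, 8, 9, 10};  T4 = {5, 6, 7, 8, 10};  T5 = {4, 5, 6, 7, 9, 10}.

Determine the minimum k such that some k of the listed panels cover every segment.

T1 and T5 together: T1 ∪ T5 = {4, 5, 6, 7, 8, 9, 10} — every segment is covered.
No single panel has all 7 segments (the largest, T5, has 6), so 2 is optimal.

2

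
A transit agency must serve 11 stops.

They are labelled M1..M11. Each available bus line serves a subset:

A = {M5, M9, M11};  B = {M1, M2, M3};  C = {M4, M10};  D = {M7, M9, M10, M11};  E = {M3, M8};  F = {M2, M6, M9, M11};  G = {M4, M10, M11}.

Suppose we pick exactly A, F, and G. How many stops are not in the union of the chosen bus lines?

Union of A, F, G = {M2, M4, M5, M6, M9, M10, M11}.
Not covered: M1, M3, M7, M8 — 4 stops.

4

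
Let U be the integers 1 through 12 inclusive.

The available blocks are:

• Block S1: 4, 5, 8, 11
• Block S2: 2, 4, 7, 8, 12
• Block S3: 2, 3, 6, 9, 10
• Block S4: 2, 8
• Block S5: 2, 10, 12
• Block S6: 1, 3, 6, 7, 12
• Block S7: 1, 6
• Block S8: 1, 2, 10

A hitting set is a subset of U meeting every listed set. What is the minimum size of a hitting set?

The 3 elements {2, 4, 6} hit every block.
The blocks S1, S5, S7 are pairwise disjoint, so any hitting set needs a separate element for each — at least 3. Hence 3 is optimal.

3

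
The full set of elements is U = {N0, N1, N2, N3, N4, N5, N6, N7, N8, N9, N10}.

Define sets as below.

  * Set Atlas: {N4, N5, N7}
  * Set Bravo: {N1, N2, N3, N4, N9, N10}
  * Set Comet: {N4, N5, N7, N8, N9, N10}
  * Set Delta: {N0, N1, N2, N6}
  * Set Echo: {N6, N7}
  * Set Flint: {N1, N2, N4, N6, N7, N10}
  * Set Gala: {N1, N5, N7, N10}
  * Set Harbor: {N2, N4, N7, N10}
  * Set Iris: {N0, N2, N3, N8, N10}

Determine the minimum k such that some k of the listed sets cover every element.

3

Take {Comet, Delta, Iris}. Their union is {N0, N1, N2, N3, N4, N5, N6, N7, N8, N9, N10}, which is all 11 elements.
No 2 of the 9 sets cover everything (all 36 combinations miss at least one element), so 3 is optimal.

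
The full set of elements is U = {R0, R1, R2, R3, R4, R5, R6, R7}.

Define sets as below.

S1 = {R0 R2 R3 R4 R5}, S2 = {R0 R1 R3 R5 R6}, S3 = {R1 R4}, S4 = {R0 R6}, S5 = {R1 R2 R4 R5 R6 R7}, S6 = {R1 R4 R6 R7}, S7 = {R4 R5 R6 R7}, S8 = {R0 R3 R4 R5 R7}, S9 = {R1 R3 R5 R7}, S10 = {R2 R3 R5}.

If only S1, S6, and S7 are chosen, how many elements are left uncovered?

0

Union of S1, S6, S7 = {R0, R1, R2, R3, R4, R5, R6, R7} — that's every element, so 0 are uncovered.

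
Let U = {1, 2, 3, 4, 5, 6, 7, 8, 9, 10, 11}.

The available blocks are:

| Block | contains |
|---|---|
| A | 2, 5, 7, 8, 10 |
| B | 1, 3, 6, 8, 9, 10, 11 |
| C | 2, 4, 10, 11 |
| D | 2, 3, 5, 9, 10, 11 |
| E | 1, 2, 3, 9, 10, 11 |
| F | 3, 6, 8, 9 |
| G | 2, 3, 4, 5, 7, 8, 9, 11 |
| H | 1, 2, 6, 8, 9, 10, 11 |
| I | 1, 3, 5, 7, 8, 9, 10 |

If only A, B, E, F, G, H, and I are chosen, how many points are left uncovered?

0

Union of A, B, E, F, G, H, I = {1, 2, 3, 4, 5, 6, 7, 8, 9, 10, 11} — that's every point, so 0 are uncovered.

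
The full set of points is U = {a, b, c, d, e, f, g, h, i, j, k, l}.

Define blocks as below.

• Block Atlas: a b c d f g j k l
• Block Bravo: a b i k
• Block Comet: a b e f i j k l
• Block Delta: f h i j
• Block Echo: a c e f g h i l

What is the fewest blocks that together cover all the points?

Atlas and Echo together: Atlas ∪ Echo = {a, b, c, d, e, f, g, h, i, j, k, l} — every point is covered.
No single block has all 12 points (the largest, Atlas, has 9), so 2 is optimal.

2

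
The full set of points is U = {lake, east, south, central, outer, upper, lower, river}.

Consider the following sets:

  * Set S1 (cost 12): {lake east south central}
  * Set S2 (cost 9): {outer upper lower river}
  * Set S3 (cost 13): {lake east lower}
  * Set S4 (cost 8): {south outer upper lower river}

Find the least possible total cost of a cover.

20

S1, S4 together cover every point (S1 ∪ S4 = {lake, east, south, central, outer, upper, lower, river}); total cost 12 + 8 = 20.
No covering selection has total cost below 20.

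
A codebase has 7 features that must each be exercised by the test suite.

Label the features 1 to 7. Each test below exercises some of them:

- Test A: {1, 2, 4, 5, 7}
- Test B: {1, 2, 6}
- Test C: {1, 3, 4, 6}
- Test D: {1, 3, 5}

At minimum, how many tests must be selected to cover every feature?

Take {A, C}. Their union is {1, 2, 3, 4, 5, 6, 7}, which is all 7 features.
No single test has all 7 features (the largest, A, has 5), so 2 is optimal.

2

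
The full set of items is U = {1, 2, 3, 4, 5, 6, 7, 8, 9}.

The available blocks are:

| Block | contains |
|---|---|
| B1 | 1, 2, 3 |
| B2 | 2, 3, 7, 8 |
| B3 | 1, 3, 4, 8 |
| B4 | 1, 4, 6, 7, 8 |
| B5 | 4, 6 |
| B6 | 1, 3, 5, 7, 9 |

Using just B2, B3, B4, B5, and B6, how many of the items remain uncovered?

0

Union of B2, B3, B4, B5, B6 = {1, 2, 3, 4, 5, 6, 7, 8, 9} — that's every item, so 0 are uncovered.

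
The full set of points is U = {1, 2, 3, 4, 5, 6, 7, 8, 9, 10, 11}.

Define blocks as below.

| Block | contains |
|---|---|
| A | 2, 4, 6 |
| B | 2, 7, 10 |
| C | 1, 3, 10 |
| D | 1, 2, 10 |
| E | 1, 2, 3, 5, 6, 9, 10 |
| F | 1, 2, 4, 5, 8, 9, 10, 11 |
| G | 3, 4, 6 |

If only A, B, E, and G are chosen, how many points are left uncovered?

2

Union of A, B, E, G = {1, 2, 3, 4, 5, 6, 7, 9, 10}.
Not covered: 8, 11 — 2 points.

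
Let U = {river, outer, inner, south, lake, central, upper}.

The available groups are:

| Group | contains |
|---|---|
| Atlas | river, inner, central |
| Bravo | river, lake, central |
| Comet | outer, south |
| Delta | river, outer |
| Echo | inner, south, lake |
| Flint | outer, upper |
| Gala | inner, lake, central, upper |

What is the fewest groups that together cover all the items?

Delta and Echo and Gala together: Delta ∪ Echo ∪ Gala = {river, outer, inner, south, lake, central, upper} — every item is covered.
No 2 of the 7 groups cover everything (all 21 combinations miss at least one item), so 3 is optimal.

3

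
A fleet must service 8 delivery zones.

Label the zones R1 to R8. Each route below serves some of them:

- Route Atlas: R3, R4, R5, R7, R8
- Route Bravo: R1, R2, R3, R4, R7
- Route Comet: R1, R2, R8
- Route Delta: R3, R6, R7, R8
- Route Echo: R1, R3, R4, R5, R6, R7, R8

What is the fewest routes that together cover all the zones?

Take {Comet, Echo}. Their union is {R1, R2, R3, R4, R5, R6, R7, R8}, which is all 8 zones.
No single route has all 8 zones (the largest, Echo, has 7), so 2 is optimal.

2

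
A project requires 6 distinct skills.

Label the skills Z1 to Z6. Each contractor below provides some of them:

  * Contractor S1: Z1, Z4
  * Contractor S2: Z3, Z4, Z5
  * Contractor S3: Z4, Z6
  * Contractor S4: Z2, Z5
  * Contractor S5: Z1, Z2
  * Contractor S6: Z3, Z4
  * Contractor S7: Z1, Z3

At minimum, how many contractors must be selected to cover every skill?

3

Take {S3, S4, S7}. Their union is {Z1, Z2, Z3, Z4, Z5, Z6}, which is all 6 skills.
Only S3 contains Z6, so S3 is forced; the remaining 4 skills need at least 2 more contractors (each remaining contractor adds at most 2) — so at least 3 contractors are needed, and 3 is optimal.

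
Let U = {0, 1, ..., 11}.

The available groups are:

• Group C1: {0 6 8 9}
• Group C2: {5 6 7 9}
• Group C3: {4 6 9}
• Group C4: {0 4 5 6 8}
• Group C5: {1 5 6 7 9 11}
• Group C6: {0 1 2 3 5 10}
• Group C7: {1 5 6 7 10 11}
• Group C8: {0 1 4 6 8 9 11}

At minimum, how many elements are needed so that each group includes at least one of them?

The 2 elements {3, 6} hit every group.
The groups C3, C6 are pairwise disjoint, so any hitting set needs a separate element for each — at least 2. Hence 2 is optimal.

2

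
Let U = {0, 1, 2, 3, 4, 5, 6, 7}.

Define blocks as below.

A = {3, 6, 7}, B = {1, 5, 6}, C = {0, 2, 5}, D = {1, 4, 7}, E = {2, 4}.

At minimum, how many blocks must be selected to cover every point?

A and C and D together: A ∪ C ∪ D = {0, 1, 2, 3, 4, 5, 6, 7} — every point is covered.
Each block has at most 3 points, and 2·3 = 6 < 8 — so at least 3 blocks are needed, and 3 is optimal.

3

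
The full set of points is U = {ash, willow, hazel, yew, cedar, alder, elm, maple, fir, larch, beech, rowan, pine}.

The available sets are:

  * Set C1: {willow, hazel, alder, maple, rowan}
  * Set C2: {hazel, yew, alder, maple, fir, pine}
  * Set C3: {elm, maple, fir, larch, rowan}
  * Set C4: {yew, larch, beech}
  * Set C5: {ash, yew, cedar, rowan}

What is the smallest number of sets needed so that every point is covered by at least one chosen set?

Take {C1, C2, C3, C4, C5}. Their union is {ash, willow, hazel, yew, cedar, alder, elm, maple, fir, larch, beech, rowan, pine}, which is all 13 points.
No 4 of the 5 sets cover everything (all 5 combinations miss at least one point), so 5 is optimal.

5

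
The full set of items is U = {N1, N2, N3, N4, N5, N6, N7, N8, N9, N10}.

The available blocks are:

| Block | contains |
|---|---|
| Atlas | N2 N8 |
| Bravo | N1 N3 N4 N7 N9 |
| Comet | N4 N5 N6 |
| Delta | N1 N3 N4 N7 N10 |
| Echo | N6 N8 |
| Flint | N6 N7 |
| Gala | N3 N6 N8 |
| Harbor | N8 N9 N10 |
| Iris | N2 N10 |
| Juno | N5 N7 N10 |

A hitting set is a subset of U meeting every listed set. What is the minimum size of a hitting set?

4

Take H = {N6, N8, N9, N10}. Each listed block contains at least one of these, so H is a hitting set of size 4.
No choice of 3 items meets every block, so 4 is the minimum.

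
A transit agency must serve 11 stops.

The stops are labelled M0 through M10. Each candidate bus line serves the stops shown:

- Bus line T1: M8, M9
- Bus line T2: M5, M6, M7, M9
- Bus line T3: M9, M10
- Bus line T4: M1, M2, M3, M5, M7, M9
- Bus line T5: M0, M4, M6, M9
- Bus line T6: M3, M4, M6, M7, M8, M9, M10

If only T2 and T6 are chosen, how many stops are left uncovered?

Union of T2, T6 = {M3, M4, M5, M6, M7, M8, M9, M10}.
Not covered: M0, M1, M2 — 3 stops.

3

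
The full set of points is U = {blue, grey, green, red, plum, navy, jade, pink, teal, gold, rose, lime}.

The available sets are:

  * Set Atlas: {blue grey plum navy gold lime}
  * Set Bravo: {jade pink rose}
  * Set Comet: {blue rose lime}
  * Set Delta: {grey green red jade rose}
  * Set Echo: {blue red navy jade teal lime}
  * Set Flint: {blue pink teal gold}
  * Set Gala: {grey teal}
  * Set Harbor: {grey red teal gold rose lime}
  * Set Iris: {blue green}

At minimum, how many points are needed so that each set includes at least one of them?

3

H = {blue, jade, teal} meets every set (each contains at least one member of H), and |H| = 3.
The sets Bravo, Gala, Iris are pairwise disjoint, so any hitting set needs a separate point for each — at least 3. Hence 3 is optimal.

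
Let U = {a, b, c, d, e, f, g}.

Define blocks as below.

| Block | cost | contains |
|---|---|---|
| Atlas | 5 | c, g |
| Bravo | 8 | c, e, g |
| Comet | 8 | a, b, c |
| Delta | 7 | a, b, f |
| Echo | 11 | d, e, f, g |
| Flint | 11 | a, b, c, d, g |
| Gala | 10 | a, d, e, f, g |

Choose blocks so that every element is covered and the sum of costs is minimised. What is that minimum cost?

Comet, Gala together cover every element (Comet ∪ Gala = {a, b, c, d, e, f, g}); total cost 8 + 10 = 18.
No covering selection has total cost below 18.

18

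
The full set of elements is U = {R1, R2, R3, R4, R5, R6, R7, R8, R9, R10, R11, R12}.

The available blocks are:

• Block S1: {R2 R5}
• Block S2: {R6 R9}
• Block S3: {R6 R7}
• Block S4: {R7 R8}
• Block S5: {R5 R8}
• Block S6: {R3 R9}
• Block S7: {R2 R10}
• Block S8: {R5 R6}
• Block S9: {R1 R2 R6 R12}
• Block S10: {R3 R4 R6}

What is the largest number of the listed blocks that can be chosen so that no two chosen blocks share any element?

4

S3, S5, S6, S7 are pairwise disjoint (S3={R6,R7}; S5={R5,R8}; S6={R3,R9}; S7={R2,R10}).
Every remaining block overlaps one of these, and no 5 of the listed blocks are pairwise disjoint, so 4 is the maximum.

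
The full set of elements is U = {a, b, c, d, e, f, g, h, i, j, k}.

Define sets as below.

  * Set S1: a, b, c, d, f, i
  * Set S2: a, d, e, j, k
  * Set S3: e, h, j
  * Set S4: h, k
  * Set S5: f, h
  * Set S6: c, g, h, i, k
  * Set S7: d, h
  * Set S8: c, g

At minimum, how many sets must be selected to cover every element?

3

S1, S3, and S6 cover everything between them: the union {a, b, c, d, e, f, g, h, i, j, k} is all of U.
Only S1 contains b, so S1 is forced; the remaining 5 elements need at least 2 more sets (each remaining set adds at most 3) — so at least 3 sets are needed, and 3 is optimal.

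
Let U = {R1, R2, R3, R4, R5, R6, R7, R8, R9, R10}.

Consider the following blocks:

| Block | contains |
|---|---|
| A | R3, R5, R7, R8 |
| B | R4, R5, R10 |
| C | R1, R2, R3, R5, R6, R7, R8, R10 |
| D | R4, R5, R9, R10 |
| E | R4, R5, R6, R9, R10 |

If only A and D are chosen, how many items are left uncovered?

3

Union of A, D = {R3, R4, R5, R7, R8, R9, R10}.
Not covered: R1, R2, R6 — 3 items.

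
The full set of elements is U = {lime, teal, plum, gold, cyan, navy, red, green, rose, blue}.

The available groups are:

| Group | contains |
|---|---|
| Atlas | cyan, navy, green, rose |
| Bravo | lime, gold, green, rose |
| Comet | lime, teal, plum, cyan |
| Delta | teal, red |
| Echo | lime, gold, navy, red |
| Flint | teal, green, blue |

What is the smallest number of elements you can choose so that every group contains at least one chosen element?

The 3 elements {teal, gold, navy} hit every group.
No choice of 2 elements meets every group, so 3 is the minimum.

3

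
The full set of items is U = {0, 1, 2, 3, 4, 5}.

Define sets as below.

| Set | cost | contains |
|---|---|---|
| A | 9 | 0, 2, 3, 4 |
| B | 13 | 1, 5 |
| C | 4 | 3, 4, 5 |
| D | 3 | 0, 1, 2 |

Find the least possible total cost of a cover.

7

C, D together cover every item (C ∪ D = {0, 1, 2, 3, 4, 5}); total cost 4 + 3 = 7.
No covering selection has total cost below 7.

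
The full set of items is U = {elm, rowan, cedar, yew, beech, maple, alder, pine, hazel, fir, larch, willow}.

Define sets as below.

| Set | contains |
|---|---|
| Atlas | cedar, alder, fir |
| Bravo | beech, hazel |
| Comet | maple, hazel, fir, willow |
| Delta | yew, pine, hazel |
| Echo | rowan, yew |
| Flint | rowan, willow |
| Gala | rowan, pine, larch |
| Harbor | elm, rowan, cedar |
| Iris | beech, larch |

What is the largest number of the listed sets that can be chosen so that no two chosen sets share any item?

Atlas, Delta, Flint, Iris are pairwise disjoint (Atlas={cedar,alder,fir}; Delta={yew,pine,hazel}; Flint={rowan,willow}; Iris={beech,larch}).
Every remaining set overlaps one of these, and no 5 of the listed sets are pairwise disjoint, so 4 is the maximum.

4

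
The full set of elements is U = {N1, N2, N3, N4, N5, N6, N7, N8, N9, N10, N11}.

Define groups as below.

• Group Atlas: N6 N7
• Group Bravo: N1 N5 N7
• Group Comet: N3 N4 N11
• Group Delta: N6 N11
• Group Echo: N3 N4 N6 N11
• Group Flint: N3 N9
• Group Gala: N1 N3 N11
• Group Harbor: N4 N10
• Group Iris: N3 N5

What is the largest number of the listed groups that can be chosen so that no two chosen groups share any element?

Bravo, Delta, Flint, Harbor are pairwise disjoint (Bravo={N1,N5,N7}; Delta={N6,N11}; Flint={N3,N9}; Harbor={N4,N10}).
Every remaining group overlaps one of these, and no 5 of the listed groups are pairwise disjoint, so 4 is the maximum.

4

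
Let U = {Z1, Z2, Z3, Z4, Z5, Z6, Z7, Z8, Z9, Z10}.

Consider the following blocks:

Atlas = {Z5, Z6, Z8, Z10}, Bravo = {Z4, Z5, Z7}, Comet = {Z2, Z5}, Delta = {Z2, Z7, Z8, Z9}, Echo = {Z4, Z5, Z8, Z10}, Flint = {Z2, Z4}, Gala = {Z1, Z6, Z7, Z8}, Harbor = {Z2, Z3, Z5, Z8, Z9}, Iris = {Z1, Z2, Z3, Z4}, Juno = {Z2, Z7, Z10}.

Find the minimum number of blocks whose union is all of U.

Take {Echo, Gala, Harbor}. Their union is {Z1, Z2, Z3, Z4, Z5, Z6, Z7, Z8, Z9, Z10}, which is all 10 elements.
No 2 of the 10 blocks cover everything (all 45 combinations miss at least one element), so 3 is optimal.

3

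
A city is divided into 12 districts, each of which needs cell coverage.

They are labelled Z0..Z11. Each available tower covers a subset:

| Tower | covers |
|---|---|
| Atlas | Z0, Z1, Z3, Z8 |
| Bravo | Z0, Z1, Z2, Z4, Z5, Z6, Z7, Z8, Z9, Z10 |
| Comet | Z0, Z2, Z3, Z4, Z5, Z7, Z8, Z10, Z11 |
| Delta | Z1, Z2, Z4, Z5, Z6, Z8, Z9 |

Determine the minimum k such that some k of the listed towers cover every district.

2

Comet and Delta together: Comet ∪ Delta = {Z0, Z1, Z2, Z3, Z4, Z5, Z6, Z7, Z8, Z9, Z10, Z11} — every district is covered.
No single tower has all 12 districts (the largest, Bravo, has 10), so 2 is optimal.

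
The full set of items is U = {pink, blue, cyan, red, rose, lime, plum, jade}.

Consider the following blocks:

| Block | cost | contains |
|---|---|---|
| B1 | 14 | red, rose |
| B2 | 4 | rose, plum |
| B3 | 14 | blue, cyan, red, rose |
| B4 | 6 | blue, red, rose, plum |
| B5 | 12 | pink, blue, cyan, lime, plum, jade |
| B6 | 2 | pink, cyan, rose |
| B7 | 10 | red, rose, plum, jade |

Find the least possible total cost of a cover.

18

B4, B5 together cover every item (B4 ∪ B5 = {pink, blue, cyan, red, rose, lime, plum, jade}); total cost 6 + 12 = 18.
The greedy pick B6, B4, B5 costs 20; no covering selection beats 18.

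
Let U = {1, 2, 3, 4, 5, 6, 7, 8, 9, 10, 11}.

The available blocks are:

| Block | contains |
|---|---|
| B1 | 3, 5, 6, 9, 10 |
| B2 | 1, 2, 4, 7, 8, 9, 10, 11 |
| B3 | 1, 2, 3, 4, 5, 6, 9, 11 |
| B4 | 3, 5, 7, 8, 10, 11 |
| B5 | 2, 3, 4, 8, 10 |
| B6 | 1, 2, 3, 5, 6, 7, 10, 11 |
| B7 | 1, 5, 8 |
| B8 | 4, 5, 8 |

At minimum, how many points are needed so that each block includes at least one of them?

H = {5, 8} meets every block (each contains at least one member of H), and |H| = 2.
No single point lies in every block, so at least 2 are needed and 2 is optimal.

2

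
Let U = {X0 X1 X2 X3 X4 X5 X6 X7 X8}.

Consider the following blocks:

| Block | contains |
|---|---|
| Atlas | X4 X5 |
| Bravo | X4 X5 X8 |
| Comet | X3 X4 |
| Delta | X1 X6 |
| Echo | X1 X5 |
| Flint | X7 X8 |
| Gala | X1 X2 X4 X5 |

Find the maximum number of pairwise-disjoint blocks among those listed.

Comet, Echo, Flint are pairwise disjoint (Comet={X3,X4}; Echo={X1,X5}; Flint={X7,X8}).
Every remaining block overlaps one of these, and no 4 of the listed blocks are pairwise disjoint, so 3 is the maximum.

3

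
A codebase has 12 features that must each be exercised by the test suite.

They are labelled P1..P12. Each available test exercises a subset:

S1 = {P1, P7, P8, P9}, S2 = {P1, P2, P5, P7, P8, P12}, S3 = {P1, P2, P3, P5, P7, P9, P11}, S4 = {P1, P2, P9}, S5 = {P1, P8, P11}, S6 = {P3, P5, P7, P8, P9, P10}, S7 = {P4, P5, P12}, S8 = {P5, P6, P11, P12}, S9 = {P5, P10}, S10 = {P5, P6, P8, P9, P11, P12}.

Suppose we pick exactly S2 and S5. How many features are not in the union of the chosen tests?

Union of S2, S5 = {P1, P2, P5, P7, P8, P11, P12}.
Not covered: P3, P4, P6, P9, P10 — 5 features.

5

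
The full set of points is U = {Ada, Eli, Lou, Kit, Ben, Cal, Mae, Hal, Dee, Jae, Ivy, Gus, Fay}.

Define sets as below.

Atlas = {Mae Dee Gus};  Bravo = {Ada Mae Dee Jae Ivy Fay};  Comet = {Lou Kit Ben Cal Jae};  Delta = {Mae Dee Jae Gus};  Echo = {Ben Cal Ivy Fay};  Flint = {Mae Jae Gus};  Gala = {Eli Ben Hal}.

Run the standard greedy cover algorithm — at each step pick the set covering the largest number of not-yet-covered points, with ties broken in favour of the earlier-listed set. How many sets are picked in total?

Greedy: pick Bravo (covers 6 new) → pick Comet (covers 4 new) → pick Gala (covers 2 new) → pick Atlas (covers 1 new). Total picks: 4.

4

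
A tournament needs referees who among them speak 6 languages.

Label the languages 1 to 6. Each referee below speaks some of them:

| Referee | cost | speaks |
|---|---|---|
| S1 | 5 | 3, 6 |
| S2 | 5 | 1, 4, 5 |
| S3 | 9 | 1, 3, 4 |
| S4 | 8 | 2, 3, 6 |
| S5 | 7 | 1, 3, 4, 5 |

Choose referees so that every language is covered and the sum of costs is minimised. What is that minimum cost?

13

S2, S4 together cover every language (S2 ∪ S4 = {1, 2, 3, 4, 5, 6}); total cost 5 + 8 = 13.
The greedy pick S2, S1, S4 costs 18; no covering selection beats 13.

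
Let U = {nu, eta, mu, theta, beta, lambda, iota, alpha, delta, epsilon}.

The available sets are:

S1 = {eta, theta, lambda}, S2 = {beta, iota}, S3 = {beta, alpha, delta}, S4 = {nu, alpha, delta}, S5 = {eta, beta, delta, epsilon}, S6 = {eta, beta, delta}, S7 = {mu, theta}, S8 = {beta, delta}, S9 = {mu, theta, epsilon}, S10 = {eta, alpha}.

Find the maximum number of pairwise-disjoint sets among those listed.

3

S2, S4, S7 are pairwise disjoint (S2={beta,iota}; S4={nu,alpha,delta}; S7={mu,theta}).
Every remaining set overlaps one of these, and no 4 of the listed sets are pairwise disjoint, so 3 is the maximum.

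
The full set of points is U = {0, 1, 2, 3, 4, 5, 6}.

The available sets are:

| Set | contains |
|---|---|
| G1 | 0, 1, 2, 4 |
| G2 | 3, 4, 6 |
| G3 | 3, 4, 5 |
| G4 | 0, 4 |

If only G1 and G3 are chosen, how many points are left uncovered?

Union of G1, G3 = {0, 1, 2, 3, 4, 5}.
Not covered: 6 — 1 point.

1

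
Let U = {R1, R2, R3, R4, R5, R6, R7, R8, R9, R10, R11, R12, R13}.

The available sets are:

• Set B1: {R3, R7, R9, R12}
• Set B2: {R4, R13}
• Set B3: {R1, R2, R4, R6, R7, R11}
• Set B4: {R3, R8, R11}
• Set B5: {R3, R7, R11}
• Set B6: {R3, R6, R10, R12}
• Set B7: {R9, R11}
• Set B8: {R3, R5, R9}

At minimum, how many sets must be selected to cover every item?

5

Take {B2, B3, B4, B6, B8}. Their union is {R1, R2, R3, R4, R5, R6, R7, R8, R9, R10, R11, R12, R13}, which is all 13 items.
No 4 of the 8 sets cover everything (all 70 combinations miss at least one item), so 5 is optimal.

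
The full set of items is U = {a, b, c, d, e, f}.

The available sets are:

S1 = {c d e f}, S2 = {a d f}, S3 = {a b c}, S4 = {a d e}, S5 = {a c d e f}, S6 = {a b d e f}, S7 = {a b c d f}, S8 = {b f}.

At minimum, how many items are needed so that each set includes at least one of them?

The 2 items {b, d} hit every set.
The sets S4, S8 are pairwise disjoint, so any hitting set needs a separate item for each — at least 2. Hence 2 is optimal.

2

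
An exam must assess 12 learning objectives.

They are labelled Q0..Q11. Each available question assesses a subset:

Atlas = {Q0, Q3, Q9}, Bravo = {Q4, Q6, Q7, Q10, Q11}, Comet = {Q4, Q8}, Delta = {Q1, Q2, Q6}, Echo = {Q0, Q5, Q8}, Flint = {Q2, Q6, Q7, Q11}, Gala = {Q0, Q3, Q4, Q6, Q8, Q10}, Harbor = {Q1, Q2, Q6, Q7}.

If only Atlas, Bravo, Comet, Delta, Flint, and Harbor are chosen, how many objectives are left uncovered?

1

Union of Atlas, Bravo, Comet, Delta, Flint, Harbor = {Q0, Q1, Q2, Q3, Q4, Q6, Q7, Q8, Q9, Q10, Q11}.
Not covered: Q5 — 1 objective.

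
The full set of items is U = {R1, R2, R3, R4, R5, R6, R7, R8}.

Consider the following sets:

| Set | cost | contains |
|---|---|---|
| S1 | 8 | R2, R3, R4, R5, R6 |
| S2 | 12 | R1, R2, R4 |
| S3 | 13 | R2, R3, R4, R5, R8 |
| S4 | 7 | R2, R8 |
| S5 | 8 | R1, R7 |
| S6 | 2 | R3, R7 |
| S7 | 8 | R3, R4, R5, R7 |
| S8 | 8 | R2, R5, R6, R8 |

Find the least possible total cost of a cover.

S2, S6, S8 together cover every item (S2 ∪ S6 ∪ S8 = {R1, R2, R3, R4, R5, R6, R7, R8}); total cost 12 + 2 + 8 = 22.
The greedy pick S6, S1, S4, S5 costs 25; no covering selection beats 22.

22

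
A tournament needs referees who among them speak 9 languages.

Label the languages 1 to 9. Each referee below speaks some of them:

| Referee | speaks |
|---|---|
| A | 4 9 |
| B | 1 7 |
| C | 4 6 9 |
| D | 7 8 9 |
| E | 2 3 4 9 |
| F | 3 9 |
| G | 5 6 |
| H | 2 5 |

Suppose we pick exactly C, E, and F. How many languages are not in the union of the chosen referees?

Union of C, E, F = {2, 3, 4, 6, 9}.
Not covered: 1, 5, 7, 8 — 4 languages.

4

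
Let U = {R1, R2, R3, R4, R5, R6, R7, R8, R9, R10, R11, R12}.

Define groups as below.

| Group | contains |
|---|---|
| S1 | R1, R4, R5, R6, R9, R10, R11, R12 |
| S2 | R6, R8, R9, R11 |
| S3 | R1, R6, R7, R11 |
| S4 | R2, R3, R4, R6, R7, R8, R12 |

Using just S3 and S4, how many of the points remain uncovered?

3

Union of S3, S4 = {R1, R2, R3, R4, R6, R7, R8, R11, R12}.
Not covered: R5, R9, R10 — 3 points.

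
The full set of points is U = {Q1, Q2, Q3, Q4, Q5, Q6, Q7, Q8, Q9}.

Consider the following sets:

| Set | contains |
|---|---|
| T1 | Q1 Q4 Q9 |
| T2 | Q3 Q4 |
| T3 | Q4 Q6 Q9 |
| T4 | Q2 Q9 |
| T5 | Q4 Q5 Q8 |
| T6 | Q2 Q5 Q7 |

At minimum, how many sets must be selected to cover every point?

5

T1, T2, T3, T5, and T6 cover everything between them: the union {Q1, Q2, Q3, Q4, Q5, Q6, Q7, Q8, Q9} is all of U.
No 4 of the 6 sets cover everything (all 15 combinations miss at least one point), so 5 is optimal.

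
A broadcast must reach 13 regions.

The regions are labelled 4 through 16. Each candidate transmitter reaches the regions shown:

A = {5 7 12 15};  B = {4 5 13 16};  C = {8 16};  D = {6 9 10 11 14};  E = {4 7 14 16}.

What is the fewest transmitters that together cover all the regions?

Take {A, B, C, D}. Their union is {4, 5, 6, 7, 8, 9, 10, 11, 12, 13, 14, 15, 16}, which is all 13 regions.
Only C contains 8, so C is forced; the remaining 11 regions need at least 3 more transmitters (each remaining transmitter adds at most 5) — so at least 4 transmitters are needed, and 4 is optimal.

4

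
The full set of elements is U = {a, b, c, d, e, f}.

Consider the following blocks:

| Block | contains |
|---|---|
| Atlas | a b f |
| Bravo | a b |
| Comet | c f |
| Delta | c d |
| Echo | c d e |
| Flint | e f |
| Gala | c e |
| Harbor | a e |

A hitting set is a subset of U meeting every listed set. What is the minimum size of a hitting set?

3

H = {a, c, f} meets every block (each contains at least one member of H), and |H| = 3.
The blocks Bravo, Delta, Flint are pairwise disjoint, so any hitting set needs a separate element for each — at least 3. Hence 3 is optimal.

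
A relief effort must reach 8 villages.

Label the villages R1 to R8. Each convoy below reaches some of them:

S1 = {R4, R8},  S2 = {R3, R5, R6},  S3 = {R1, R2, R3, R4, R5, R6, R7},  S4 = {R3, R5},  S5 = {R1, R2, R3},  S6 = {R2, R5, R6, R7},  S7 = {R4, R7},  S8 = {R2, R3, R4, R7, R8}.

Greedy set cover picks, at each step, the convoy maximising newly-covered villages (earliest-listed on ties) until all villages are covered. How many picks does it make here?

2

Greedy: pick S3 (covers 7 new) → pick S1 (covers 1 new). Total picks: 2.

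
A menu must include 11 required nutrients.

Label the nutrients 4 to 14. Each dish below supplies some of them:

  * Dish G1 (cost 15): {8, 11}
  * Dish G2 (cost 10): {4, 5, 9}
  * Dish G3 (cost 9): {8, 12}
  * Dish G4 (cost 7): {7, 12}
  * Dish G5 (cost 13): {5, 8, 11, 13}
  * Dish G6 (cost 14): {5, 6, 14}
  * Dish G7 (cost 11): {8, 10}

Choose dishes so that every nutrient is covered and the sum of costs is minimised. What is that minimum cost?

G2, G4, G5, G6, G7 together cover every nutrient (G2 ∪ G4 ∪ G5 ∪ G6 ∪ G7 = {4, 5, 6, 7, 8, 9, 10, 11, 12, 13, 14}); total cost 10 + 7 + 13 + 14 + 11 = 55.
No covering selection has total cost below 55.

55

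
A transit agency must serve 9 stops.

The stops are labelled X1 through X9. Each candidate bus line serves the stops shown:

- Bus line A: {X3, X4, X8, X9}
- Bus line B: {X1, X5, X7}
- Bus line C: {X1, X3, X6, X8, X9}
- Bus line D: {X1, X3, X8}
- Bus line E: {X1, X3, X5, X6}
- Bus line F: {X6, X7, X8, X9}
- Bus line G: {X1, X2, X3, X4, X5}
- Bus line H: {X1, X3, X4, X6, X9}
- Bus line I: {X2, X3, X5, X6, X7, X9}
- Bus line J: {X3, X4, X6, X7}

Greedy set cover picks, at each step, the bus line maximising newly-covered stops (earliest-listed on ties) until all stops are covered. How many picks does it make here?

Greedy: pick I (covers 6 new) → pick A (covers 2 new) → pick B (covers 1 new). Total picks: 3.
(The true minimum cover uses only 2 bus lines, so greedy is not optimal here.)

3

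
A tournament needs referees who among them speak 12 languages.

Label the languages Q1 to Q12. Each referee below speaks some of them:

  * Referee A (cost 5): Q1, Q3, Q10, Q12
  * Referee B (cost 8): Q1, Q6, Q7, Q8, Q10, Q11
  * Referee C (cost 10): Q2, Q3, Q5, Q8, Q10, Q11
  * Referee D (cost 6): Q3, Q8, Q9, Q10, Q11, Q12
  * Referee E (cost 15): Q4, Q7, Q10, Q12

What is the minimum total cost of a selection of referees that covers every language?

39

B, C, D, E together cover every language (B ∪ C ∪ D ∪ E = {Q1, Q2, Q3, Q4, Q5, Q6, Q7, Q8, Q9, Q10, Q11, Q12}); total cost 8 + 10 + 6 + 15 = 39.
No covering selection has total cost below 39.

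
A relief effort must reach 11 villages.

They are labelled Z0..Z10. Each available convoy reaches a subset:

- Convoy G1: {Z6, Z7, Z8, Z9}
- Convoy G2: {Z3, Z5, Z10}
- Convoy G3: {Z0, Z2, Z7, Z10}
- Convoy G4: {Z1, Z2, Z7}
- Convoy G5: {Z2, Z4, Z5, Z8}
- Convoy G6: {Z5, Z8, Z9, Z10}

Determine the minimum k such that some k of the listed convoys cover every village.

G1 and G2 and G3 and G4 and G5 together: G1 ∪ G2 ∪ G3 ∪ G4 ∪ G5 = {Z0, Z1, Z2, Z3, Z4, Z5, Z6, Z7, Z8, Z9, Z10} — every village is covered.
No 4 of the 6 convoys cover everything (all 15 combinations miss at least one village), so 5 is optimal.

5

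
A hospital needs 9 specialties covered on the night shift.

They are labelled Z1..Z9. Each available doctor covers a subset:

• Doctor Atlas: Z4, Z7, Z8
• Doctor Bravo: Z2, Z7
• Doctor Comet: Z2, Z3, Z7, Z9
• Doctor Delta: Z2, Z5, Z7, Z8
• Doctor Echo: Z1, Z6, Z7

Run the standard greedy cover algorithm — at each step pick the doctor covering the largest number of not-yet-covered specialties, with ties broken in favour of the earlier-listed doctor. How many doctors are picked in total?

4

Greedy: pick Comet (covers 4 new) → pick Atlas (covers 2 new) → pick Echo (covers 2 new) → pick Delta (covers 1 new). Total picks: 4.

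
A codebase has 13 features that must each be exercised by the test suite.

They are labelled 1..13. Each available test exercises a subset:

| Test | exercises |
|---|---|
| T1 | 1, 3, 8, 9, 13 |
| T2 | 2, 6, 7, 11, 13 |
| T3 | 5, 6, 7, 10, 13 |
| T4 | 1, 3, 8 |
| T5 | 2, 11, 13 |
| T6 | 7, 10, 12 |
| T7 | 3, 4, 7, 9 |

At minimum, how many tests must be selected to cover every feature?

5

Take {T2, T3, T4, T6, T7}. Their union is {1, 2, 3, 4, 5, 6, 7, 8, 9, 10, 11, 12, 13}, which is all 13 features.
No 4 of the 7 tests cover everything (all 35 combinations miss at least one feature), so 5 is optimal.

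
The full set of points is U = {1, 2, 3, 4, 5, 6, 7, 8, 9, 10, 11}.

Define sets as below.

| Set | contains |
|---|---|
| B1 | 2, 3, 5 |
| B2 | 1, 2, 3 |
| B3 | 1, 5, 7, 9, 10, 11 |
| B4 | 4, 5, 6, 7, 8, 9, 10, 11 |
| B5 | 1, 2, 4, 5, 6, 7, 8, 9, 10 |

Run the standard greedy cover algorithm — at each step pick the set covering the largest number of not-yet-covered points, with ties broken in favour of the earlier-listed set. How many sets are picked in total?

3

Greedy: pick B5 (covers 9 new) → pick B1 (covers 1 new) → pick B3 (covers 1 new). Total picks: 3.
(The true minimum cover uses only 2 sets, so greedy is not optimal here.)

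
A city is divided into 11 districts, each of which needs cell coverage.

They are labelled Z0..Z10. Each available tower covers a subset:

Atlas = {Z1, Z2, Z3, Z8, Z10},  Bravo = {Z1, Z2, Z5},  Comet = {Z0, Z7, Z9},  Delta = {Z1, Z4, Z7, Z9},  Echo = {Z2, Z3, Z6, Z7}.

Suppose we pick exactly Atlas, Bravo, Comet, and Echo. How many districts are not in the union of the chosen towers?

Union of Atlas, Bravo, Comet, Echo = {Z0, Z1, Z2, Z3, Z5, Z6, Z7, Z8, Z9, Z10}.
Not covered: Z4 — 1 district.

1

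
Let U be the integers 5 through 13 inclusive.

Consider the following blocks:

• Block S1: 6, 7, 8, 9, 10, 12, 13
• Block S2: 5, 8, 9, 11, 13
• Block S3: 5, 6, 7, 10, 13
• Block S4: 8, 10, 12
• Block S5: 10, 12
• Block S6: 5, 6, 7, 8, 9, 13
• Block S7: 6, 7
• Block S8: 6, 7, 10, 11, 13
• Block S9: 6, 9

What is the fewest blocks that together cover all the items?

2

S1 and S2 together: S1 ∪ S2 = {5, 6, 7, 8, 9, 10, 11, 12, 13} — every item is covered.
No single block has all 9 items (the largest, S1, has 7), so 2 is optimal.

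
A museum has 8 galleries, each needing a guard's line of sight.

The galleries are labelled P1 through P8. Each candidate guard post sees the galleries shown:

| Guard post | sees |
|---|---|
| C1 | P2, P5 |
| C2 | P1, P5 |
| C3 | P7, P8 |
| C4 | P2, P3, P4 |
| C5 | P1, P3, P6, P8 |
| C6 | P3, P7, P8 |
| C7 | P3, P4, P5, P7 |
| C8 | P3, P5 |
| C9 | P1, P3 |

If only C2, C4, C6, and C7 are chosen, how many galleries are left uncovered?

Union of C2, C4, C6, C7 = {P1, P2, P3, P4, P5, P7, P8}.
Not covered: P6 — 1 gallery.

1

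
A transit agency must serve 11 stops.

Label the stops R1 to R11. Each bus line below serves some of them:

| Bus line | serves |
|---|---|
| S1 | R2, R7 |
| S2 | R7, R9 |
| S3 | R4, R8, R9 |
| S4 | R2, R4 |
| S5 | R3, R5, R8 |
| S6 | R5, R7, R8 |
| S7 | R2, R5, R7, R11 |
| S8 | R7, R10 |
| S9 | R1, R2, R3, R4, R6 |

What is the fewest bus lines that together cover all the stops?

S3 and S7 and S8 and S9 together: S3 ∪ S7 ∪ S8 ∪ S9 = {R1, R2, R3, R4, R5, R6, R7, R8, R9, R10, R11} — every stop is covered.
No 3 of the 9 bus lines cover everything (all 84 combinations miss at least one stop), so 4 is optimal.

4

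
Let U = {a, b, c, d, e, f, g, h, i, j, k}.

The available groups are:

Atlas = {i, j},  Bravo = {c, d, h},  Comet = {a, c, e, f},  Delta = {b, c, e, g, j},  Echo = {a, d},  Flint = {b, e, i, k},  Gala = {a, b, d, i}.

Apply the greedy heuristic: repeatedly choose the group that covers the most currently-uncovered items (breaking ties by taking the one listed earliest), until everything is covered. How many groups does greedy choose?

5

Greedy: pick Delta (covers 5 new) → pick Gala (covers 3 new) → pick Bravo (covers 1 new) → pick Comet (covers 1 new) → pick Flint (covers 1 new). Total picks: 5.
(The true minimum cover uses only 4 groups, so greedy is not optimal here.)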